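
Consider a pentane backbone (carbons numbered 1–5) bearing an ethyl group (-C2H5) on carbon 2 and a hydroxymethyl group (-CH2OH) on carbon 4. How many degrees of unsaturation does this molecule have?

Atom tally by fragment:
  CH3 → C:1 H:3
  CH(C2H5) → C:3 H:6
  CH2 → C:1 H:2
  CH(CH2OH) → C:2 H:4 O:1
  CH3 → C:1 H:3
Element totals:
  C: 8
  H: 18
  O: 1
Molecular formula: C8H18O.
DoU = (2C + 2 + N − H − X) / 2 = (2·8 + 2 + 0 − 18 − 0) / 2 = 0.

0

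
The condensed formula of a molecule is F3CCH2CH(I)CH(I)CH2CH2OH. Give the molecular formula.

Atom tally by fragment:
  F3CCH2 → C:2 H:2 F:3
  CH(I) → C:1 H:1 I:1
  CH(I) → C:1 H:1 I:1
  CH2CH2OH → C:2 H:5 O:1
Element totals:
  C: 6
  H: 9
  F: 3
  I: 2
  O: 1

C6H9F3I2O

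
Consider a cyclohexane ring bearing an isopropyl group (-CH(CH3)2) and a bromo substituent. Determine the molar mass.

205.14 g/mol

Atom tally by fragment:
  cyclohexane ring core → C:6 H:12
  (− 2 ring H displaced by substituents)
  + CH(CH3)2 → C:3 H:7
  + Br → Br:1
Element totals:
  C: 9
  H: 17
  Br: 1
Molecular formula: C9H17Br.
  M = 9(12.011) + 17(1.008) + 79.904
    = 108.099 + 17.136 + 79.904 = 205.139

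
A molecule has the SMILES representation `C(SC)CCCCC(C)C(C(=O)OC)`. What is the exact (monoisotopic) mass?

218.1341

Atom tally by fragment:
  CH3SCH2 → C:2 H:5 S:1
  CH2 → C:1 H:2
  CH2 → C:1 H:2
  CH2 → C:1 H:2
  CH2 → C:1 H:2
  CH(CH3) → C:2 H:4
  CH2COOCH3 → C:3 H:5 O:2
Element totals:
  C: 11
  H: 22
  O: 2
  S: 1
Molecular formula: C11H22O2S.
  M = 11(12.0) + 22(1.007825) + 2(15.994915) + 31.972071
    = 132.000000 + 22.172150 + 31.989830 + 31.972071 = 218.134051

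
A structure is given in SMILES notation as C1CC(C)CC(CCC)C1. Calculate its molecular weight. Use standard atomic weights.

140.27 g/mol

Atom tally by fragment:
  cyclohexane ring core → C:6 H:12
  (− 2 ring H displaced by substituents)
  + CH3 → C:1 H:3
  + CH2CH2CH3 → C:3 H:7
Element totals:
  C: 10
  H: 20
Molecular formula: C10H20.
  M = 10(12.011) + 20(1.008)
    = 120.110 + 20.160 = 140.270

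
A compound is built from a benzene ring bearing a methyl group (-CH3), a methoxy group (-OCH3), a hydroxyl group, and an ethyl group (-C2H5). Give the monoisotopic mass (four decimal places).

166.0994

Atom tally by fragment:
  benzene ring core → C:6 H:6
  (− 4 ring H displaced by substituents)
  + CH3 → C:1 H:3
  + OCH3 → C:1 H:3 O:1
  + OH → O:1 H:1
  + C2H5 → C:2 H:5
Element totals:
  C: 10
  H: 14
  O: 2
Molecular formula: C10H14O2.
  M = 10(12.0) + 14(1.007825) + 2(15.994915)
    = 120.000000 + 14.109550 + 31.989830 = 166.099380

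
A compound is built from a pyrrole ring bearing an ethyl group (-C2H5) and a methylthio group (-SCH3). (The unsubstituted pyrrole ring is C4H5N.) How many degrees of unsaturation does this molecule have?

Atom tally by fragment:
  pyrrole ring core → C:4 H:5 N:1
  (− 2 ring H displaced by substituents)
  + C2H5 → C:2 H:5
  + SCH3 → C:1 H:3 S:1
Element totals:
  C: 7
  H: 11
  N: 1
  S: 1
Molecular formula: C7H11NS.
DoU = (2C + 2 + N − H − X) / 2 = (2·7 + 2 + 1 − 11 − 0) / 2 = 3.

3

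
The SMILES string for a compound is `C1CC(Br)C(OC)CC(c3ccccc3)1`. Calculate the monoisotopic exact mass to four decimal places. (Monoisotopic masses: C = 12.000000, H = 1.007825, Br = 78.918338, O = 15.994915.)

Atom tally by fragment:
  cyclohexane ring core → C:6 H:12
  (− 3 ring H displaced by substituents)
  + Br → Br:1
  + OCH3 → C:1 H:3 O:1
  + C6H5 → C:6 H:5
Element totals:
  C: 13
  H: 17
  Br: 1
  O: 1
Molecular formula: C13H17BrO.
  M = 13(12.0) + 17(1.007825) + 78.918338 + 15.994915
    = 156.000000 + 17.133025 + 78.918338 + 15.994915 = 268.046278

268.0463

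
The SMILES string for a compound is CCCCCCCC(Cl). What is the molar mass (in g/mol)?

148.67 g/mol

Atom tally by fragment:
  CH3 → C:1 H:3
  CH2 → C:1 H:2
  CH2 → C:1 H:2
  CH2 → C:1 H:2
  CH2 → C:1 H:2
  CH2 → C:1 H:2
  CH2 → C:1 H:2
  CH2Cl → C:1 H:2 Cl:1
Element totals:
  C: 8
  H: 17
  Cl: 1
Molecular formula: C8H17Cl.
  M = 8(12.011) + 17(1.008) + 35.45
    = 96.088 + 17.136 + 35.450 = 148.674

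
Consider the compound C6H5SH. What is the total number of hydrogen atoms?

6

Element totals:
  C: 6
  H: 6
  S: 1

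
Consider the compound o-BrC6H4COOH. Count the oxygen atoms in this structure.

Atom tally by fragment:
  benzene ring core → C:6 H:6
  (− 2 ring H displaced by substituents)
  + Br → Br:1
  + COOH → C:1 H:1 O:2
Element totals:
  C: 7
  H: 5
  Br: 1
  O: 2

2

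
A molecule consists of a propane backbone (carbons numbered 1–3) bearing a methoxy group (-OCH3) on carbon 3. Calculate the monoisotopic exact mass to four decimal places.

Atom tally by fragment:
  CH3 → C:1 H:3
  CH2 → C:1 H:2
  CH2OCH3 → C:2 H:5 O:1
Element totals:
  C: 4
  H: 10
  O: 1
Molecular formula: C4H10O.
  M = 4(12.0) + 10(1.007825) + 15.994915
    = 48.000000 + 10.078250 + 15.994915 = 74.073165

74.0732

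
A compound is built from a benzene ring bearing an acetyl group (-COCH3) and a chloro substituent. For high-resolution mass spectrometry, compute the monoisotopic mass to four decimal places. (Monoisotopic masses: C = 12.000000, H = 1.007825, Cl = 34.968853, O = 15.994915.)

154.0185

Atom tally by fragment:
  benzene ring core → C:6 H:6
  (− 2 ring H displaced by substituents)
  + COCH3 → C:2 H:3 O:1
  + Cl → Cl:1
Element totals:
  C: 8
  H: 7
  Cl: 1
  O: 1
Molecular formula: C8H7ClO.
  M = 8(12.0) + 7(1.007825) + 34.968853 + 15.994915
    = 96.000000 + 7.054775 + 34.968853 + 15.994915 = 154.018543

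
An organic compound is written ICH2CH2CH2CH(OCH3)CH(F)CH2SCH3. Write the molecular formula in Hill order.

Element totals:
  C: 8
  H: 16
  F: 1
  I: 1
  O: 1
  S: 1

C8H16FIOS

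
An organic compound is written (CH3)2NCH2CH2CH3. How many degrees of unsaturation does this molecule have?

Atom tally by fragment:
  (CH3)2NCH2 → C:3 H:8 N:1
  CH2 → C:1 H:2
  CH3 → C:1 H:3
Element totals:
  C: 5
  H: 13
  N: 1
Molecular formula: C5H13N.
DoU = (2C + 2 + N − H − X) / 2 = (2·5 + 2 + 1 − 13 − 0) / 2 = 0.

0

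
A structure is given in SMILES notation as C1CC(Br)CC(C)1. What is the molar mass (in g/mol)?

163.06 g/mol

Atom tally by fragment:
  cyclopentane ring core → C:5 H:10
  (− 2 ring H displaced by substituents)
  + Br → Br:1
  + CH3 → C:1 H:3
Element totals:
  C: 6
  H: 11
  Br: 1
Molecular formula: C6H11Br.
  M = 6(12.011) + 11(1.008) + 79.904
    = 72.066 + 11.088 + 79.904 = 163.058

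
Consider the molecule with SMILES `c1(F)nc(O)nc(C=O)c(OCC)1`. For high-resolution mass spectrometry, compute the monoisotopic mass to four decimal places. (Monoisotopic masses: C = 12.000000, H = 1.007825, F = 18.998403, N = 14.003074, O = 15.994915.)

Atom tally by fragment:
  pyrimidine ring core → C:4 H:4 N:2
  (− 4 ring H displaced by substituents)
  + F → F:1
  + OH → O:1 H:1
  + CHO → C:1 H:1 O:1
  + OC2H5 → C:2 H:5 O:1
Element totals:
  C: 7
  H: 7
  F: 1
  N: 2
  O: 3
Molecular formula: C7H7FN2O3.
  M = 7(12.0) + 7(1.007825) + 18.998403 + 2(14.003074) + 3(15.994915)
    = 84.000000 + 7.054775 + 18.998403 + 28.006148 + 47.984745 = 186.044071

186.0441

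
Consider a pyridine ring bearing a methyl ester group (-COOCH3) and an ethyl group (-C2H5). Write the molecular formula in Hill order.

Atom tally by fragment:
  pyridine ring core → C:5 H:5 N:1
  (− 2 ring H displaced by substituents)
  + COOCH3 → C:2 H:3 O:2
  + C2H5 → C:2 H:5
Element totals:
  C: 9
  H: 11
  N: 1
  O: 2

C9H11NO2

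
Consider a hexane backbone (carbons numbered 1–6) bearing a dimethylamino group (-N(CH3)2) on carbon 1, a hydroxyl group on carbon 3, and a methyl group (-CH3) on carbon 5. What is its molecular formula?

Atom tally by fragment:
  (CH3)2NCH2 → C:3 H:8 N:1
  CH2 → C:1 H:2
  CH(OH) → C:1 H:2 O:1
  CH2 → C:1 H:2
  CH(CH3) → C:2 H:4
  CH3 → C:1 H:3
Element totals:
  C: 9
  H: 21
  N: 1
  O: 1

C9H21NO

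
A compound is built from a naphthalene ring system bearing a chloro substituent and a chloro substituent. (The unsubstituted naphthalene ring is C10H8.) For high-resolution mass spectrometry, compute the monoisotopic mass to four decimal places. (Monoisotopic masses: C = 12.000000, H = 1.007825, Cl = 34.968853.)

Atom tally by fragment:
  naphthalene ring system core → C:10 H:8
  (− 2 ring H displaced by substituents)
  + Cl → Cl:1
  + Cl → Cl:1
Element totals:
  C: 10
  H: 6
  Cl: 2
Molecular formula: C10H6Cl2.
  M = 10(12.0) + 6(1.007825) + 2(34.968853)
    = 120.000000 + 6.046950 + 69.937706 = 195.984656

195.9847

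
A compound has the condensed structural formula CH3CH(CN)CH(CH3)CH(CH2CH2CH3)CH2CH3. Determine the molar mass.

Atom tally by fragment:
  CH3 → C:1 H:3
  CH(CN) → C:2 H:1 N:1
  CH(CH3) → C:2 H:4
  CH(CH2CH2CH3) → C:4 H:8
  CH2 → C:1 H:2
  CH3 → C:1 H:3
Element totals:
  C: 11
  H: 21
  N: 1
Molecular formula: C11H21N.
  M = 11(12.011) + 21(1.008) + 14.007
    = 132.121 + 21.168 + 14.007 = 167.296

167.30 g/mol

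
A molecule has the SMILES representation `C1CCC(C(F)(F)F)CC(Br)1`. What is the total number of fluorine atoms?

3

Atom tally by fragment:
  cyclohexane ring core → C:6 H:12
  (− 2 ring H displaced by substituents)
  + CF3 → C:1 F:3
  + Br → Br:1
Element totals:
  C: 7
  H: 10
  Br: 1
  F: 3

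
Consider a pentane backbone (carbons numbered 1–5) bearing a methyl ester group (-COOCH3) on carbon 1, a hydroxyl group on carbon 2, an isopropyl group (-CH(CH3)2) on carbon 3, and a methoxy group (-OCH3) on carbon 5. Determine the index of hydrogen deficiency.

1

Atom tally by fragment:
  CH3OOCCH2 → C:3 H:5 O:2
  CH(OH) → C:1 H:2 O:1
  CH(CH(CH3)2) → C:4 H:8
  CH2 → C:1 H:2
  CH2OCH3 → C:2 H:5 O:1
Element totals:
  C: 11
  H: 22
  O: 4
Molecular formula: C11H22O4.
DoU = (2C + 2 + N − H − X) / 2 = (2·11 + 2 + 0 − 22 − 0) / 2 = 1.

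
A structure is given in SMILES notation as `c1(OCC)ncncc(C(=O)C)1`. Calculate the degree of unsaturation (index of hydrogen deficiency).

Atom tally by fragment:
  pyrimidine ring core → C:4 H:4 N:2
  (− 2 ring H displaced by substituents)
  + OC2H5 → C:2 H:5 O:1
  + COCH3 → C:2 H:3 O:1
Element totals:
  C: 8
  H: 10
  N: 2
  O: 2
Molecular formula: C8H10N2O2.
DoU = (2C + 2 + N − H − X) / 2 = (2·8 + 2 + 2 − 10 − 0) / 2 = 5.

5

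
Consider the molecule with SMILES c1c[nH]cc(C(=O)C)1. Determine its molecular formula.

C6H7NO

Atom tally by fragment:
  pyrrole ring core → C:4 H:5 N:1
  (− 1 ring H displaced by substituents)
  + COCH3 → C:2 H:3 O:1
Element totals:
  C: 6
  H: 7
  N: 1
  O: 1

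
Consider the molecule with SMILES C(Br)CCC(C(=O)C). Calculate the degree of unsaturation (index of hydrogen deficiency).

1

Atom tally by fragment:
  BrCH2 → C:1 H:2 Br:1
  CH2 → C:1 H:2
  CH2 → C:1 H:2
  CH2COCH3 → C:3 H:5 O:1
Element totals:
  C: 6
  H: 11
  Br: 1
  O: 1
Molecular formula: C6H11BrO.
DoU = (2C + 2 + N − H − X) / 2 = (2·6 + 2 + 0 − 11 − 1) / 2 = 1.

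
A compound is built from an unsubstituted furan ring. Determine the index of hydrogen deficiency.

Atom tally by fragment:
  furan ring core → C:4 H:4 O:1
Element totals:
  C: 4
  H: 4
  O: 1
Molecular formula: C4H4O.
DoU = (2C + 2 + N − H − X) / 2 = (2·4 + 2 + 0 − 4 − 0) / 2 = 3.

3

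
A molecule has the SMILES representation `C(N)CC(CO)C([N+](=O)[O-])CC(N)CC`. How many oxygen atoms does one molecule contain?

3

Atom tally by fragment:
  H2NCH2 → C:1 H:4 N:1
  CH2 → C:1 H:2
  CH(CH2OH) → C:2 H:4 O:1
  CH(NO2) → C:1 H:1 N:1 O:2
  CH2 → C:1 H:2
  CH(NH2) → C:1 H:3 N:1
  CH2 → C:1 H:2
  CH3 → C:1 H:3
Element totals:
  C: 9
  H: 21
  N: 3
  O: 3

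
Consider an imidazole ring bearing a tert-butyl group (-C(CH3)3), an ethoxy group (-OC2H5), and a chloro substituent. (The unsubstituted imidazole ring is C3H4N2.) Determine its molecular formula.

C9H15ClN2O

Atom tally by fragment:
  imidazole ring core → C:3 H:4 N:2
  (− 3 ring H displaced by substituents)
  + C(CH3)3 → C:4 H:9
  + OC2H5 → C:2 H:5 O:1
  + Cl → Cl:1
Element totals:
  C: 9
  H: 15
  Cl: 1
  N: 2
  O: 1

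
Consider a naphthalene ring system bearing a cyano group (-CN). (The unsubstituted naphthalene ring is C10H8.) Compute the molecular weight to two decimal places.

153.18 g/mol

Atom tally by fragment:
  naphthalene ring system core → C:10 H:8
  (− 1 ring H displaced by substituents)
  + CN → C:1 N:1
Element totals:
  C: 11
  H: 7
  N: 1
Molecular formula: C11H7N.
  M = 11(12.011) + 7(1.008) + 14.007
    = 132.121 + 7.056 + 14.007 = 153.184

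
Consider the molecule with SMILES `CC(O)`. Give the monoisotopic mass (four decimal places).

46.0419

Atom tally by fragment:
  CH3 → C:1 H:3
  CH2OH → C:1 H:3 O:1
Element totals:
  C: 2
  H: 6
  O: 1
Molecular formula: C2H6O.
  M = 2(12.0) + 6(1.007825) + 15.994915
    = 24.000000 + 6.046950 + 15.994915 = 46.041865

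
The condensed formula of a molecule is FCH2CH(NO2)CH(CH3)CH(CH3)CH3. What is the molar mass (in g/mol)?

163.19 g/mol

Atom tally by fragment:
  FCH2 → C:1 H:2 F:1
  CH(NO2) → C:1 H:1 N:1 O:2
  CH(CH3) → C:2 H:4
  CH(CH3) → C:2 H:4
  CH3 → C:1 H:3
Element totals:
  C: 7
  H: 14
  F: 1
  N: 1
  O: 2
Molecular formula: C7H14FNO2.
  M = 7(12.011) + 14(1.008) + 18.998 + 14.007 + 2(15.999)
    = 84.077 + 14.112 + 18.998 + 14.007 + 31.998 = 163.192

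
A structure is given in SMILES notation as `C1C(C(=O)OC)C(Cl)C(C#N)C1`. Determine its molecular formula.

C8H10ClNO2

Atom tally by fragment:
  cyclopentane ring core → C:5 H:10
  (− 3 ring H displaced by substituents)
  + COOCH3 → C:2 H:3 O:2
  + Cl → Cl:1
  + CN → C:1 N:1
Element totals:
  C: 8
  H: 10
  Cl: 1
  N: 1
  O: 2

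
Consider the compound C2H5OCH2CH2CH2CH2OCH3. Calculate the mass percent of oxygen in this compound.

Atom tally by fragment:
  C2H5OCH2 → C:3 H:7 O:1
  CH2 → C:1 H:2
  CH2 → C:1 H:2
  CH2OCH3 → C:2 H:5 O:1
Element totals:
  C: 7
  H: 16
  O: 2
Molecular formula: C7H16O2.
Molar mass = 132.203 g/mol.
Mass from O: 2 × 15.999 = 31.998 g/mol.
%O = 31.998 / 132.203 × 100 = 24.20%.

24.20%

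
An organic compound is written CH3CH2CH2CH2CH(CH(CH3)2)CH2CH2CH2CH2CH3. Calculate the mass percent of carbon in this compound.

Atom tally by fragment:
  CH3 → C:1 H:3
  CH2 → C:1 H:2
  CH2 → C:1 H:2
  CH2 → C:1 H:2
  CH(CH(CH3)2) → C:4 H:8
  CH2 → C:1 H:2
  CH2 → C:1 H:2
  CH2 → C:1 H:2
  CH2 → C:1 H:2
  CH3 → C:1 H:3
Element totals:
  C: 13
  H: 28
Molecular formula: C13H28.
Molar mass = 184.367 g/mol.
Mass from C: 13 × 12.011 = 156.143 g/mol.
%C = 156.143 / 184.367 × 100 = 84.69%.

84.69%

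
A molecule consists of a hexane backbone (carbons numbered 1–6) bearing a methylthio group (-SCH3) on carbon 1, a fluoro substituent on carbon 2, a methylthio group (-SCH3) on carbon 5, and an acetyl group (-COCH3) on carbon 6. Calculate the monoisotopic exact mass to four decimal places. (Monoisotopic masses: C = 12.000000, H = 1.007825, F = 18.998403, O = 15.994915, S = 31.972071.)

Atom tally by fragment:
  CH3SCH2 → C:2 H:5 S:1
  CH(F) → C:1 H:1 F:1
  CH2 → C:1 H:2
  CH2 → C:1 H:2
  CH(SCH3) → C:2 H:4 S:1
  CH2COCH3 → C:3 H:5 O:1
Element totals:
  C: 10
  H: 19
  F: 1
  O: 1
  S: 2
Molecular formula: C10H19FOS2.
  M = 10(12.0) + 19(1.007825) + 18.998403 + 15.994915 + 2(31.972071)
    = 120.000000 + 19.148675 + 18.998403 + 15.994915 + 63.944142 = 238.086135

238.0861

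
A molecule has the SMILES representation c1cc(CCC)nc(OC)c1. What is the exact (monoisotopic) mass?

Atom tally by fragment:
  pyridine ring core → C:5 H:5 N:1
  (− 2 ring H displaced by substituents)
  + CH2CH2CH3 → C:3 H:7
  + OCH3 → C:1 H:3 O:1
Element totals:
  C: 9
  H: 13
  N: 1
  O: 1
Molecular formula: C9H13NO.
  M = 9(12.0) + 13(1.007825) + 14.003074 + 15.994915
    = 108.000000 + 13.101725 + 14.003074 + 15.994915 = 151.099714

151.0997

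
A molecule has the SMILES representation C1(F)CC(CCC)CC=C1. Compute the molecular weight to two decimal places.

142.22 g/mol

Atom tally by fragment:
  cyclohexene ring core → C:6 H:10
  (− 2 ring H displaced by substituents)
  + F → F:1
  + CH2CH2CH3 → C:3 H:7
Element totals:
  C: 9
  H: 15
  F: 1
Molecular formula: C9H15F.
  M = 9(12.011) + 15(1.008) + 18.998
    = 108.099 + 15.120 + 18.998 = 142.217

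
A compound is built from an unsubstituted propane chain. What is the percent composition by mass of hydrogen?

18.29%

Atom tally by fragment:
  CH3 → C:1 H:3
  CH2 → C:1 H:2
  CH3 → C:1 H:3
Element totals:
  C: 3
  H: 8
Molecular formula: C3H8.
Molar mass = 44.097 g/mol.
Mass from H: 8 × 1.008 = 8.064 g/mol.
%H = 8.064 / 44.097 × 100 = 18.29%.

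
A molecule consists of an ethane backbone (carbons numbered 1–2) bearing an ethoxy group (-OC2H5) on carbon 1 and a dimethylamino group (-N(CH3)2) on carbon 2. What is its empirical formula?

C6H15NO

Atom tally by fragment:
  C2H5OCH2 → C:3 H:7 O:1
  CH2N(CH3)2 → C:3 H:8 N:1
Element totals:
  C: 6
  H: 15
  N: 1
  O: 1
Molecular formula: C6H15NO.
gcd of subscripts (6, 15, 1, 1) = 1, so the empirical formula equals the molecular formula.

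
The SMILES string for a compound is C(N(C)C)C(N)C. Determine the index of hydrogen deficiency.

Atom tally by fragment:
  (CH3)2NCH2 → C:3 H:8 N:1
  CH(NH2) → C:1 H:3 N:1
  CH3 → C:1 H:3
Element totals:
  C: 5
  H: 14
  N: 2
Molecular formula: C5H14N2.
DoU = (2C + 2 + N − H − X) / 2 = (2·5 + 2 + 2 − 14 − 0) / 2 = 0.

0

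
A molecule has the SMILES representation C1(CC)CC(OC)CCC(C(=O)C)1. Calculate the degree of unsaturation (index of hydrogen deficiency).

Atom tally by fragment:
  cyclohexane ring core → C:6 H:12
  (− 3 ring H displaced by substituents)
  + C2H5 → C:2 H:5
  + OCH3 → C:1 H:3 O:1
  + COCH3 → C:2 H:3 O:1
Element totals:
  C: 11
  H: 20
  O: 2
Molecular formula: C11H20O2.
DoU = (2C + 2 + N − H − X) / 2 = (2·11 + 2 + 0 − 20 − 0) / 2 = 2.

2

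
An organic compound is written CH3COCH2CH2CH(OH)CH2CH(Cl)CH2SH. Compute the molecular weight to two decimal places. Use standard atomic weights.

Atom tally by fragment:
  CH3COCH2 → C:3 H:5 O:1
  CH2 → C:1 H:2
  CH(OH) → C:1 H:2 O:1
  CH2 → C:1 H:2
  CH(Cl) → C:1 H:1 Cl:1
  CH2SH → C:1 H:3 S:1
Element totals:
  C: 8
  H: 15
  Cl: 1
  O: 2
  S: 1
Molecular formula: C8H15ClO2S.
  M = 8(12.011) + 15(1.008) + 35.45 + 2(15.999) + 32.06
    = 96.088 + 15.120 + 35.450 + 31.998 + 32.060 = 210.716

210.72 g/mol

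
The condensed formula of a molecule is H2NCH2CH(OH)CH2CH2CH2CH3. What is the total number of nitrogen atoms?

Element totals:
  C: 6
  H: 15
  N: 1
  O: 1

1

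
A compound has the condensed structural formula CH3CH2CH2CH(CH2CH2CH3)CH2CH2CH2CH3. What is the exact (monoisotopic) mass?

Atom tally by fragment:
  CH3 → C:1 H:3
  CH2 → C:1 H:2
  CH2 → C:1 H:2
  CH(CH2CH2CH3) → C:4 H:8
  CH2 → C:1 H:2
  CH2 → C:1 H:2
  CH2 → C:1 H:2
  CH3 → C:1 H:3
Element totals:
  C: 11
  H: 24
Molecular formula: C11H24.
  M = 11(12.0) + 24(1.007825)
    = 132.000000 + 24.187800 = 156.187800

156.1878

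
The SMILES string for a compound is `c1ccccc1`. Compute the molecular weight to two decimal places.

78.11 g/mol

Atom tally by fragment:
  benzene ring core → C:6 H:6
Element totals:
  C: 6
  H: 6
Molecular formula: C6H6.
  M = 6(12.011) + 6(1.008)
    = 72.066 + 6.048 = 78.114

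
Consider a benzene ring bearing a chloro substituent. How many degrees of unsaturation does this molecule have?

Atom tally by fragment:
  benzene ring core → C:6 H:6
  (− 1 ring H displaced by substituents)
  + Cl → Cl:1
Element totals:
  C: 6
  H: 5
  Cl: 1
Molecular formula: C6H5Cl.
DoU = (2C + 2 + N − H − X) / 2 = (2·6 + 2 + 0 − 5 − 1) / 2 = 4.

4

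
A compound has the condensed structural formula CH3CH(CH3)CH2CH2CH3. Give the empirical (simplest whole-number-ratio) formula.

Atom tally by fragment:
  CH3 → C:1 H:3
  CH(CH3) → C:2 H:4
  CH2 → C:1 H:2
  CH2 → C:1 H:2
  CH3 → C:1 H:3
Element totals:
  C: 6
  H: 14
Molecular formula: C6H14.
gcd of subscripts = 2; dividing each by 2:
  C: 6/2 = 3
  H: 14/2 = 7

C3H7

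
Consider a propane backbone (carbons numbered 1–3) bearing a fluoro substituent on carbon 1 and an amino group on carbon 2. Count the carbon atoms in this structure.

Atom tally by fragment:
  FCH2 → C:1 H:2 F:1
  CH(NH2) → C:1 H:3 N:1
  CH3 → C:1 H:3
Element totals:
  C: 3
  H: 8
  F: 1
  N: 1

3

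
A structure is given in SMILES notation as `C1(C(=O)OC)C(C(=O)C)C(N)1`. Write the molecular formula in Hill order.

Atom tally by fragment:
  cyclopropane ring core → C:3 H:6
  (− 3 ring H displaced by substituents)
  + COOCH3 → C:2 H:3 O:2
  + COCH3 → C:2 H:3 O:1
  + NH2 → N:1 H:2
Element totals:
  C: 7
  H: 11
  N: 1
  O: 3

C7H11NO3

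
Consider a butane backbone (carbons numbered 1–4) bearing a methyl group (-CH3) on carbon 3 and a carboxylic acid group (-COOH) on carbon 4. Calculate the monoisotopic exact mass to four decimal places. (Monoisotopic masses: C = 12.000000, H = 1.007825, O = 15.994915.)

116.0837

Atom tally by fragment:
  CH3 → C:1 H:3
  CH2 → C:1 H:2
  CH(CH3) → C:2 H:4
  CH2COOH → C:2 H:3 O:2
Element totals:
  C: 6
  H: 12
  O: 2
Molecular formula: C6H12O2.
  M = 6(12.0) + 12(1.007825) + 2(15.994915)
    = 72.000000 + 12.093900 + 31.989830 = 116.083730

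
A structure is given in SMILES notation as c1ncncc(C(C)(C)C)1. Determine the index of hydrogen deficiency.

4

Atom tally by fragment:
  pyrimidine ring core → C:4 H:4 N:2
  (− 1 ring H displaced by substituents)
  + C(CH3)3 → C:4 H:9
Element totals:
  C: 8
  H: 12
  N: 2
Molecular formula: C8H12N2.
DoU = (2C + 2 + N − H − X) / 2 = (2·8 + 2 + 2 − 12 − 0) / 2 = 4.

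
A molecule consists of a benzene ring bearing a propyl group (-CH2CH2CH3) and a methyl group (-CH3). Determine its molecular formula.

C10H14

Atom tally by fragment:
  benzene ring core → C:6 H:6
  (− 2 ring H displaced by substituents)
  + CH2CH2CH3 → C:3 H:7
  + CH3 → C:1 H:3
Element totals:
  C: 10
  H: 14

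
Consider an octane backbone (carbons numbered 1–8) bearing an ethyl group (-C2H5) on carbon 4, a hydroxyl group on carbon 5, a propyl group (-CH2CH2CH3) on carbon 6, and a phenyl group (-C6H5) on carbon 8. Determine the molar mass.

Atom tally by fragment:
  CH3 → C:1 H:3
  CH2 → C:1 H:2
  CH2 → C:1 H:2
  CH(C2H5) → C:3 H:6
  CH(OH) → C:1 H:2 O:1
  CH(CH2CH2CH3) → C:4 H:8
  CH2 → C:1 H:2
  CH2C6H5 → C:7 H:7
Element totals:
  C: 19
  H: 32
  O: 1
Molecular formula: C19H32O.
  M = 19(12.011) + 32(1.008) + 15.999
    = 228.209 + 32.256 + 15.999 = 276.464

276.46 g/mol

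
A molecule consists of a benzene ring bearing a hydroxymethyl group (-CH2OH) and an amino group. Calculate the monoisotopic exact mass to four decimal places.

123.0684

Atom tally by fragment:
  benzene ring core → C:6 H:6
  (− 2 ring H displaced by substituents)
  + CH2OH → C:1 H:3 O:1
  + NH2 → N:1 H:2
Element totals:
  C: 7
  H: 9
  N: 1
  O: 1
Molecular formula: C7H9NO.
  M = 7(12.0) + 9(1.007825) + 14.003074 + 15.994915
    = 84.000000 + 9.070425 + 14.003074 + 15.994915 = 123.068414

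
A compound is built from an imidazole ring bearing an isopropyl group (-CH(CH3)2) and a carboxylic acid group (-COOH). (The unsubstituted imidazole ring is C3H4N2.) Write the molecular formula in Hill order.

Atom tally by fragment:
  imidazole ring core → C:3 H:4 N:2
  (− 2 ring H displaced by substituents)
  + CH(CH3)2 → C:3 H:7
  + COOH → C:1 H:1 O:2
Element totals:
  C: 7
  H: 10
  N: 2
  O: 2

C7H10N2O2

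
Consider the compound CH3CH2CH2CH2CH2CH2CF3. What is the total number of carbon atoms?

7

Atom tally by fragment:
  CH3 → C:1 H:3
  CH2 → C:1 H:2
  CH2 → C:1 H:2
  CH2 → C:1 H:2
  CH2 → C:1 H:2
  CH2CF3 → C:2 H:2 F:3
Element totals:
  C: 7
  H: 13
  F: 3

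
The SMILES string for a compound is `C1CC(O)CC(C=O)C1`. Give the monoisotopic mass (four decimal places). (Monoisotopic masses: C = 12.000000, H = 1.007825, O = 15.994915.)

Atom tally by fragment:
  cyclohexane ring core → C:6 H:12
  (− 2 ring H displaced by substituents)
  + OH → O:1 H:1
  + CHO → C:1 H:1 O:1
Element totals:
  C: 7
  H: 12
  O: 2
Molecular formula: C7H12O2.
  M = 7(12.0) + 12(1.007825) + 2(15.994915)
    = 84.000000 + 12.093900 + 31.989830 = 128.083730

128.0837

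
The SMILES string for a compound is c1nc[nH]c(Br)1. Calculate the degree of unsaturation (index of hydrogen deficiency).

Atom tally by fragment:
  imidazole ring core → C:3 H:4 N:2
  (− 1 ring H displaced by substituents)
  + Br → Br:1
Element totals:
  C: 3
  H: 3
  Br: 1
  N: 2
Molecular formula: C3H3BrN2.
DoU = (2C + 2 + N − H − X) / 2 = (2·3 + 2 + 2 − 3 − 1) / 2 = 3.

3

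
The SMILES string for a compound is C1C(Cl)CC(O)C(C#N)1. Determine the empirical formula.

C6H8ClNO

Atom tally by fragment:
  cyclopentane ring core → C:5 H:10
  (− 3 ring H displaced by substituents)
  + Cl → Cl:1
  + OH → O:1 H:1
  + CN → C:1 N:1
Element totals:
  C: 6
  H: 8
  Cl: 1
  N: 1
  O: 1
Molecular formula: C6H8ClNO.
gcd of subscripts (6, 1, 8, 1, 1) = 1, so the empirical formula equals the molecular formula.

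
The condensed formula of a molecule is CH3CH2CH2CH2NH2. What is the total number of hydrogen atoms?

11

Atom tally by fragment:
  CH3 → C:1 H:3
  CH2 → C:1 H:2
  CH2 → C:1 H:2
  CH2NH2 → C:1 H:4 N:1
Element totals:
  C: 4
  H: 11
  N: 1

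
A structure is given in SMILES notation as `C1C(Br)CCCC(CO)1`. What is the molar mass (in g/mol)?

Atom tally by fragment:
  cyclohexane ring core → C:6 H:12
  (− 2 ring H displaced by substituents)
  + Br → Br:1
  + CH2OH → C:1 H:3 O:1
Element totals:
  C: 7
  H: 13
  Br: 1
  O: 1
Molecular formula: C7H13BrO.
  M = 7(12.011) + 13(1.008) + 79.904 + 15.999
    = 84.077 + 13.104 + 79.904 + 15.999 = 193.084

193.08 g/mol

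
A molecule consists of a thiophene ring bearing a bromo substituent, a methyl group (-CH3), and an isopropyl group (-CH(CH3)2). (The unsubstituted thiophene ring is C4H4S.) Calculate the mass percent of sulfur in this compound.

14.63%

Atom tally by fragment:
  thiophene ring core → C:4 H:4 S:1
  (− 3 ring H displaced by substituents)
  + Br → Br:1
  + CH3 → C:1 H:3
  + CH(CH3)2 → C:3 H:7
Element totals:
  C: 8
  H: 11
  Br: 1
  S: 1
Molecular formula: C8H11BrS.
Molar mass = 219.140 g/mol.
Mass from S: 1 × 32.06 = 32.060 g/mol.
%S = 32.060 / 219.140 × 100 = 14.63%.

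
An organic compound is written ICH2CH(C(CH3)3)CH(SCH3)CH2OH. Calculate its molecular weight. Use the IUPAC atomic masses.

302.21 g/mol

Atom tally by fragment:
  ICH2 → C:1 H:2 I:1
  CH(C(CH3)3) → C:5 H:10
  CH(SCH3) → C:2 H:4 S:1
  CH2OH → C:1 H:3 O:1
Element totals:
  C: 9
  H: 19
  I: 1
  O: 1
  S: 1
Molecular formula: C9H19IOS.
  M = 9(12.011) + 19(1.008) + 126.904 + 15.999 + 32.06
    = 108.099 + 19.152 + 126.904 + 15.999 + 32.060 = 302.214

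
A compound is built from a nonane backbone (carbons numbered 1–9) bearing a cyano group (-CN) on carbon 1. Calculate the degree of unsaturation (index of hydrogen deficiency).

2

Atom tally by fragment:
  NCCH2 → C:2 H:2 N:1
  CH2 → C:1 H:2
  CH2 → C:1 H:2
  CH2 → C:1 H:2
  CH2 → C:1 H:2
  CH2 → C:1 H:2
  CH2 → C:1 H:2
  CH2 → C:1 H:2
  CH3 → C:1 H:3
Element totals:
  C: 10
  H: 19
  N: 1
Molecular formula: C10H19N.
DoU = (2C + 2 + N − H − X) / 2 = (2·10 + 2 + 1 − 19 − 0) / 2 = 2.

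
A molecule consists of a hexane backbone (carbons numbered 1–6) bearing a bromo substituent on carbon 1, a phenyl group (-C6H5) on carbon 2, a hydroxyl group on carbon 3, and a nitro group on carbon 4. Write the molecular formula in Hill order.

C12H16BrNO3

Atom tally by fragment:
  BrCH2 → C:1 H:2 Br:1
  CH(C6H5) → C:7 H:6
  CH(OH) → C:1 H:2 O:1
  CH(NO2) → C:1 H:1 N:1 O:2
  CH2 → C:1 H:2
  CH3 → C:1 H:3
Element totals:
  C: 12
  H: 16
  Br: 1
  N: 1
  O: 3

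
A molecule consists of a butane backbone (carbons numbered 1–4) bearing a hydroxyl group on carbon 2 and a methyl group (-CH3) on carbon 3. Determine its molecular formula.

C5H12O

Atom tally by fragment:
  CH3 → C:1 H:3
  CH(OH) → C:1 H:2 O:1
  CH(CH3) → C:2 H:4
  CH3 → C:1 H:3
Element totals:
  C: 5
  H: 12
  O: 1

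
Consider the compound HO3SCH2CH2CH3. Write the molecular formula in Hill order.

C3H8O3S

Atom tally by fragment:
  HO3SCH2 → C:1 H:3 S:1 O:3
  CH2 → C:1 H:2
  CH3 → C:1 H:3
Element totals:
  C: 3
  H: 8
  O: 3
  S: 1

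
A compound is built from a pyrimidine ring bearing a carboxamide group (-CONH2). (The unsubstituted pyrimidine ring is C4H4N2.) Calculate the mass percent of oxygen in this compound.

Atom tally by fragment:
  pyrimidine ring core → C:4 H:4 N:2
  (− 1 ring H displaced by substituents)
  + CONH2 → C:1 H:2 O:1 N:1
Element totals:
  C: 5
  H: 5
  N: 3
  O: 1
Molecular formula: C5H5N3O.
Molar mass = 123.115 g/mol.
Mass from O: 1 × 15.999 = 15.999 g/mol.
%O = 15.999 / 123.115 × 100 = 13.00%.

13.00%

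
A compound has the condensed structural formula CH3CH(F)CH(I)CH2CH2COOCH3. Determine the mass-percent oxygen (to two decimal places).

11.67%

Element totals:
  C: 7
  H: 12
  F: 1
  I: 1
  O: 2
Molecular formula: C7H12FIO2.
Molar mass = 274.073 g/mol.
Mass from O: 2 × 15.999 = 31.998 g/mol.
%O = 31.998 / 274.073 × 100 = 11.67%.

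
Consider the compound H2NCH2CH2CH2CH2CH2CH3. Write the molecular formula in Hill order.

C6H15N

Atom tally by fragment:
  H2NCH2 → C:1 H:4 N:1
  CH2 → C:1 H:2
  CH2 → C:1 H:2
  CH2 → C:1 H:2
  CH2 → C:1 H:2
  CH3 → C:1 H:3
Element totals:
  C: 6
  H: 15
  N: 1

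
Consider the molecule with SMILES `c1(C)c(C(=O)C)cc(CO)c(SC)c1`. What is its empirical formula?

Atom tally by fragment:
  benzene ring core → C:6 H:6
  (− 4 ring H displaced by substituents)
  + CH3 → C:1 H:3
  + COCH3 → C:2 H:3 O:1
  + CH2OH → C:1 H:3 O:1
  + SCH3 → C:1 H:3 S:1
Element totals:
  C: 11
  H: 14
  O: 2
  S: 1
Molecular formula: C11H14O2S.
gcd of subscripts (11, 14, 2, 1) = 1, so the empirical formula equals the molecular formula.

C11H14O2S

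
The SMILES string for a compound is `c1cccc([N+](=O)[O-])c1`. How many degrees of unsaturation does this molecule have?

5

Atom tally by fragment:
  benzene ring core → C:6 H:6
  (− 1 ring H displaced by substituents)
  + NO2 → N:1 O:2
Element totals:
  C: 6
  H: 5
  N: 1
  O: 2
Molecular formula: C6H5NO2.
DoU = (2C + 2 + N − H − X) / 2 = (2·6 + 2 + 1 − 5 − 0) / 2 = 5.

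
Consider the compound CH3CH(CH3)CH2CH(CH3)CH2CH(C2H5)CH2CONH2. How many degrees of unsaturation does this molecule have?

Atom tally by fragment:
  CH3 → C:1 H:3
  CH(CH3) → C:2 H:4
  CH2 → C:1 H:2
  CH(CH3) → C:2 H:4
  CH2 → C:1 H:2
  CH(C2H5) → C:3 H:6
  CH2CONH2 → C:2 H:4 O:1 N:1
Element totals:
  C: 12
  H: 25
  N: 1
  O: 1
Molecular formula: C12H25NO.
DoU = (2C + 2 + N − H − X) / 2 = (2·12 + 2 + 1 − 25 − 0) / 2 = 1.

1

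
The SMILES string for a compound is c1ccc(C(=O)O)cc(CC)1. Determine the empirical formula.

C9H10O2

Atom tally by fragment:
  benzene ring core → C:6 H:6
  (− 2 ring H displaced by substituents)
  + COOH → C:1 H:1 O:2
  + C2H5 → C:2 H:5
Element totals:
  C: 9
  H: 10
  O: 2
Molecular formula: C9H10O2.
gcd of subscripts (9, 10, 2) = 1, so the empirical formula equals the molecular formula.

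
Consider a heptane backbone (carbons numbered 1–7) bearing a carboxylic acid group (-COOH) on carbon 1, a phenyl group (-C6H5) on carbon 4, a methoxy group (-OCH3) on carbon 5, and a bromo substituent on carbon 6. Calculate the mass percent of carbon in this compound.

Atom tally by fragment:
  HOOCCH2 → C:2 H:3 O:2
  CH2 → C:1 H:2
  CH2 → C:1 H:2
  CH(C6H5) → C:7 H:6
  CH(OCH3) → C:2 H:4 O:1
  CH(Br) → C:1 H:1 Br:1
  CH3 → C:1 H:3
Element totals:
  C: 15
  H: 21
  Br: 1
  O: 3
Molecular formula: C15H21BrO3.
Molar mass = 329.234 g/mol.
Mass from C: 15 × 12.011 = 180.165 g/mol.
%C = 180.165 / 329.234 × 100 = 54.72%.

54.72%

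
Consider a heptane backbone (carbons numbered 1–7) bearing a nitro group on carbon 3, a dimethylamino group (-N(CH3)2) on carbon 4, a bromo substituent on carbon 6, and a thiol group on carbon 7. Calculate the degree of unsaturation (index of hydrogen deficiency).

1

Atom tally by fragment:
  CH3 → C:1 H:3
  CH2 → C:1 H:2
  CH(NO2) → C:1 H:1 N:1 O:2
  CH(N(CH3)2) → C:3 H:7 N:1
  CH2 → C:1 H:2
  CH(Br) → C:1 H:1 Br:1
  CH2SH → C:1 H:3 S:1
Element totals:
  C: 9
  H: 19
  Br: 1
  N: 2
  O: 2
  S: 1
Molecular formula: C9H19BrN2O2S.
DoU = (2C + 2 + N − H − X) / 2 = (2·9 + 2 + 2 − 19 − 1) / 2 = 1.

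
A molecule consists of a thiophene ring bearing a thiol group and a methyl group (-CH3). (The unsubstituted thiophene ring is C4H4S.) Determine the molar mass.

130.22 g/mol

Atom tally by fragment:
  thiophene ring core → C:4 H:4 S:1
  (− 2 ring H displaced by substituents)
  + SH → S:1 H:1
  + CH3 → C:1 H:3
Element totals:
  C: 5
  H: 6
  S: 2
Molecular formula: C5H6S2.
  M = 5(12.011) + 6(1.008) + 2(32.06)
    = 60.055 + 6.048 + 64.120 = 130.223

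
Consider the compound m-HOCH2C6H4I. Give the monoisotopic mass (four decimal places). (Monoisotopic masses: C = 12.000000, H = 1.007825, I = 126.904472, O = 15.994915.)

233.9542

Element totals:
  C: 7
  H: 7
  I: 1
  O: 1
Molecular formula: C7H7IO.
  M = 7(12.0) + 7(1.007825) + 126.904472 + 15.994915
    = 84.000000 + 7.054775 + 126.904472 + 15.994915 = 233.954162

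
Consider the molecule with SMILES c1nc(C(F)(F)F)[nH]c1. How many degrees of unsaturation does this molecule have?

Atom tally by fragment:
  imidazole ring core → C:3 H:4 N:2
  (− 1 ring H displaced by substituents)
  + CF3 → C:1 F:3
Element totals:
  C: 4
  H: 3
  F: 3
  N: 2
Molecular formula: C4H3F3N2.
DoU = (2C + 2 + N − H − X) / 2 = (2·4 + 2 + 2 − 3 − 3) / 2 = 3.

3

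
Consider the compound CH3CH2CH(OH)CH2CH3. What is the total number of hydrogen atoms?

12

Atom tally by fragment:
  CH3 → C:1 H:3
  CH2 → C:1 H:2
  CH(OH) → C:1 H:2 O:1
  CH2 → C:1 H:2
  CH3 → C:1 H:3
Element totals:
  C: 5
  H: 12
  O: 1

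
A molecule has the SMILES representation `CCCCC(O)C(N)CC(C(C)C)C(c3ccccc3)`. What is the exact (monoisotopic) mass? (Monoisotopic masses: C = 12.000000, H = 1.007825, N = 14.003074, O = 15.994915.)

277.2406

Atom tally by fragment:
  CH3 → C:1 H:3
  CH2 → C:1 H:2
  CH2 → C:1 H:2
  CH2 → C:1 H:2
  CH(OH) → C:1 H:2 O:1
  CH(NH2) → C:1 H:3 N:1
  CH2 → C:1 H:2
  CH(CH(CH3)2) → C:4 H:8
  CH2C6H5 → C:7 H:7
Element totals:
  C: 18
  H: 31
  N: 1
  O: 1
Molecular formula: C18H31NO.
  M = 18(12.0) + 31(1.007825) + 14.003074 + 15.994915
    = 216.000000 + 31.242575 + 14.003074 + 15.994915 = 277.240564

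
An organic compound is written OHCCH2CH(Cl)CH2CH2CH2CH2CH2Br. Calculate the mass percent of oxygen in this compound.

Element totals:
  C: 8
  H: 14
  Br: 1
  Cl: 1
  O: 1
Molecular formula: C8H14BrClO.
Molar mass = 241.553 g/mol.
Mass from O: 1 × 15.999 = 15.999 g/mol.
%O = 15.999 / 241.553 × 100 = 6.62%.

6.62%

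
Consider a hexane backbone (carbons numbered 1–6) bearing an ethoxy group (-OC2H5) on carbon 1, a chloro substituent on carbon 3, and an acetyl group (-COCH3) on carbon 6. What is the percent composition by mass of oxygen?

Atom tally by fragment:
  C2H5OCH2 → C:3 H:7 O:1
  CH2 → C:1 H:2
  CH(Cl) → C:1 H:1 Cl:1
  CH2 → C:1 H:2
  CH2 → C:1 H:2
  CH2COCH3 → C:3 H:5 O:1
Element totals:
  C: 10
  H: 19
  Cl: 1
  O: 2
Molecular formula: C10H19ClO2.
Molar mass = 206.710 g/mol.
Mass from O: 2 × 15.999 = 31.998 g/mol.
%O = 31.998 / 206.710 × 100 = 15.48%.

15.48%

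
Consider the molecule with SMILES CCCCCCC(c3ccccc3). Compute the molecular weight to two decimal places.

176.30 g/mol

Atom tally by fragment:
  CH3 → C:1 H:3
  CH2 → C:1 H:2
  CH2 → C:1 H:2
  CH2 → C:1 H:2
  CH2 → C:1 H:2
  CH2 → C:1 H:2
  CH2C6H5 → C:7 H:7
Element totals:
  C: 13
  H: 20
Molecular formula: C13H20.
  M = 13(12.011) + 20(1.008)
    = 156.143 + 20.160 = 176.303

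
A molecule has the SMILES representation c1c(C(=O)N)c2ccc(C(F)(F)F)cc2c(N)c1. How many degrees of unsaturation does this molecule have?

8

Atom tally by fragment:
  naphthalene ring system core → C:10 H:8
  (− 3 ring H displaced by substituents)
  + CONH2 → C:1 H:2 O:1 N:1
  + CF3 → C:1 F:3
  + NH2 → N:1 H:2
Element totals:
  C: 12
  H: 9
  F: 3
  N: 2
  O: 1
Molecular formula: C12H9F3N2O.
DoU = (2C + 2 + N − H − X) / 2 = (2·12 + 2 + 2 − 9 − 3) / 2 = 8.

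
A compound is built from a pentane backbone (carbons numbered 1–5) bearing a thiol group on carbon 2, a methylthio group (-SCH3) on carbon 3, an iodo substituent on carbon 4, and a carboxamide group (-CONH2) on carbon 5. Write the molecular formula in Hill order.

C7H14INOS2

Atom tally by fragment:
  CH3 → C:1 H:3
  CH(SH) → C:1 H:2 S:1
  CH(SCH3) → C:2 H:4 S:1
  CH(I) → C:1 H:1 I:1
  CH2CONH2 → C:2 H:4 O:1 N:1
Element totals:
  C: 7
  H: 14
  I: 1
  N: 1
  O: 1
  S: 2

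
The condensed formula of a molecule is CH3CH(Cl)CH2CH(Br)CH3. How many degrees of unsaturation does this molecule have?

0

Atom tally by fragment:
  CH3 → C:1 H:3
  CH(Cl) → C:1 H:1 Cl:1
  CH2 → C:1 H:2
  CH(Br) → C:1 H:1 Br:1
  CH3 → C:1 H:3
Element totals:
  C: 5
  H: 10
  Br: 1
  Cl: 1
Molecular formula: C5H10BrCl.
DoU = (2C + 2 + N − H − X) / 2 = (2·5 + 2 + 0 − 10 − 2) / 2 = 0.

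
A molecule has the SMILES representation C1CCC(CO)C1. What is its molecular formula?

Atom tally by fragment:
  cyclopentane ring core → C:5 H:10
  (− 1 ring H displaced by substituents)
  + CH2OH → C:1 H:3 O:1
Element totals:
  C: 6
  H: 12
  O: 1

C6H12O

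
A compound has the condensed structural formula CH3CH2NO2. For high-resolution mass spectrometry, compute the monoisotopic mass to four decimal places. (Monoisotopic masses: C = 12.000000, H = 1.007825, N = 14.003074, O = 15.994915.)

75.0320

Atom tally by fragment:
  CH3 → C:1 H:3
  CH2NO2 → C:1 H:2 N:1 O:2
Element totals:
  C: 2
  H: 5
  N: 1
  O: 2
Molecular formula: C2H5NO2.
  M = 2(12.0) + 5(1.007825) + 14.003074 + 2(15.994915)
    = 24.000000 + 5.039125 + 14.003074 + 31.989830 = 75.032029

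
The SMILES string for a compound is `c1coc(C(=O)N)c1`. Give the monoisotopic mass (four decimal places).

Atom tally by fragment:
  furan ring core → C:4 H:4 O:1
  (− 1 ring H displaced by substituents)
  + CONH2 → C:1 H:2 O:1 N:1
Element totals:
  C: 5
  H: 5
  N: 1
  O: 2
Molecular formula: C5H5NO2.
  M = 5(12.0) + 5(1.007825) + 14.003074 + 2(15.994915)
    = 60.000000 + 5.039125 + 14.003074 + 31.989830 = 111.032029

111.0320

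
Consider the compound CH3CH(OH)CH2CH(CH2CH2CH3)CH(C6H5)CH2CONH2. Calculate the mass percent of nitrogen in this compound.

5.32%

Element totals:
  C: 16
  H: 25
  N: 1
  O: 2
Molecular formula: C16H25NO2.
Molar mass = 263.381 g/mol.
Mass from N: 1 × 14.007 = 14.007 g/mol.
%N = 14.007 / 263.381 × 100 = 5.32%.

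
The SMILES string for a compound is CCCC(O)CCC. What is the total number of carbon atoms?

Atom tally by fragment:
  CH3 → C:1 H:3
  CH2 → C:1 H:2
  CH2 → C:1 H:2
  CH(OH) → C:1 H:2 O:1
  CH2 → C:1 H:2
  CH2 → C:1 H:2
  CH3 → C:1 H:3
Element totals:
  C: 7
  H: 16
  O: 1

7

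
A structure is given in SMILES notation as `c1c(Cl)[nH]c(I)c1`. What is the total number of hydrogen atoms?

Atom tally by fragment:
  pyrrole ring core → C:4 H:5 N:1
  (− 2 ring H displaced by substituents)
  + Cl → Cl:1
  + I → I:1
Element totals:
  C: 4
  H: 3
  Cl: 1
  I: 1
  N: 1

3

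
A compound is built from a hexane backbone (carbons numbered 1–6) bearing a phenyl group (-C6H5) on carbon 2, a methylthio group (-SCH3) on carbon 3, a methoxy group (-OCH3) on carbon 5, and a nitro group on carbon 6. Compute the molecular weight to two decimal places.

Atom tally by fragment:
  CH3 → C:1 H:3
  CH(C6H5) → C:7 H:6
  CH(SCH3) → C:2 H:4 S:1
  CH2 → C:1 H:2
  CH(OCH3) → C:2 H:4 O:1
  CH2NO2 → C:1 H:2 N:1 O:2
Element totals:
  C: 14
  H: 21
  N: 1
  O: 3
  S: 1
Molecular formula: C14H21NO3S.
  M = 14(12.011) + 21(1.008) + 14.007 + 3(15.999) + 32.06
    = 168.154 + 21.168 + 14.007 + 47.997 + 32.060 = 283.386

283.39 g/mol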